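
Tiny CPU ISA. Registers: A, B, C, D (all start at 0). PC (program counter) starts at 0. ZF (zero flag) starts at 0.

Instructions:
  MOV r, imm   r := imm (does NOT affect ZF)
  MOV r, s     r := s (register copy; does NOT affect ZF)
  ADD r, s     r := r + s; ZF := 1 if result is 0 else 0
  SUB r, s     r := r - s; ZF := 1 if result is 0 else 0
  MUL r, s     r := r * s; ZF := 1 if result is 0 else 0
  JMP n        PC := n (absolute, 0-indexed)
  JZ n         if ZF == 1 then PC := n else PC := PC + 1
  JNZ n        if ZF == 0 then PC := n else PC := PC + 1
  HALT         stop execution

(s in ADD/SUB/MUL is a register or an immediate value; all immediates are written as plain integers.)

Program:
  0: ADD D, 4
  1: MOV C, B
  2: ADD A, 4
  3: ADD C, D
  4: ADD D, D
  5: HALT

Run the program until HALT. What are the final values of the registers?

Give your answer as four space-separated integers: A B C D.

Step 1: PC=0 exec 'ADD D, 4'. After: A=0 B=0 C=0 D=4 ZF=0 PC=1
Step 2: PC=1 exec 'MOV C, B'. After: A=0 B=0 C=0 D=4 ZF=0 PC=2
Step 3: PC=2 exec 'ADD A, 4'. After: A=4 B=0 C=0 D=4 ZF=0 PC=3
Step 4: PC=3 exec 'ADD C, D'. After: A=4 B=0 C=4 D=4 ZF=0 PC=4
Step 5: PC=4 exec 'ADD D, D'. After: A=4 B=0 C=4 D=8 ZF=0 PC=5
Step 6: PC=5 exec 'HALT'. After: A=4 B=0 C=4 D=8 ZF=0 PC=5 HALTED

Answer: 4 0 4 8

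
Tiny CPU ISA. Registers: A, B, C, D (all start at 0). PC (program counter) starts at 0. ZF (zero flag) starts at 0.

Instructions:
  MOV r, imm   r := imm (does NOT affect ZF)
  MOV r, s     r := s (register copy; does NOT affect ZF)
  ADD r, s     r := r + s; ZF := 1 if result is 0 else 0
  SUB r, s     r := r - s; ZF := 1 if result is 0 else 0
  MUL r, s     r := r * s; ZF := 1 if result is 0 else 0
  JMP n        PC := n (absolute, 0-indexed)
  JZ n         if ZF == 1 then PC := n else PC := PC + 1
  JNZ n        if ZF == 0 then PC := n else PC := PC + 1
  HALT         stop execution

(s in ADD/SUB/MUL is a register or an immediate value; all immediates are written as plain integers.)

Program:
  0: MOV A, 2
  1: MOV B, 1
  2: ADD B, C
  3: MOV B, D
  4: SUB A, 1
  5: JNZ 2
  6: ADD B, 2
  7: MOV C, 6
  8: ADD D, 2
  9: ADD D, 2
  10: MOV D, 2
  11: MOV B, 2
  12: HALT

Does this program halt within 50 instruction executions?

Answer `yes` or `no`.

Step 1: PC=0 exec 'MOV A, 2'. After: A=2 B=0 C=0 D=0 ZF=0 PC=1
Step 2: PC=1 exec 'MOV B, 1'. After: A=2 B=1 C=0 D=0 ZF=0 PC=2
Step 3: PC=2 exec 'ADD B, C'. After: A=2 B=1 C=0 D=0 ZF=0 PC=3
Step 4: PC=3 exec 'MOV B, D'. After: A=2 B=0 C=0 D=0 ZF=0 PC=4
Step 5: PC=4 exec 'SUB A, 1'. After: A=1 B=0 C=0 D=0 ZF=0 PC=5
Step 6: PC=5 exec 'JNZ 2'. After: A=1 B=0 C=0 D=0 ZF=0 PC=2
Step 7: PC=2 exec 'ADD B, C'. After: A=1 B=0 C=0 D=0 ZF=1 PC=3
Step 8: PC=3 exec 'MOV B, D'. After: A=1 B=0 C=0 D=0 ZF=1 PC=4
Step 9: PC=4 exec 'SUB A, 1'. After: A=0 B=0 C=0 D=0 ZF=1 PC=5
Step 10: PC=5 exec 'JNZ 2'. After: A=0 B=0 C=0 D=0 ZF=1 PC=6
Step 11: PC=6 exec 'ADD B, 2'. After: A=0 B=2 C=0 D=0 ZF=0 PC=7
Step 12: PC=7 exec 'MOV C, 6'. After: A=0 B=2 C=6 D=0 ZF=0 PC=8
Step 13: PC=8 exec 'ADD D, 2'. After: A=0 B=2 C=6 D=2 ZF=0 PC=9
Step 14: PC=9 exec 'ADD D, 2'. After: A=0 B=2 C=6 D=4 ZF=0 PC=10
Step 15: PC=10 exec 'MOV D, 2'. After: A=0 B=2 C=6 D=2 ZF=0 PC=11
Step 16: PC=11 exec 'MOV B, 2'. After: A=0 B=2 C=6 D=2 ZF=0 PC=12
Step 17: PC=12 exec 'HALT'. After: A=0 B=2 C=6 D=2 ZF=0 PC=12 HALTED

Answer: yes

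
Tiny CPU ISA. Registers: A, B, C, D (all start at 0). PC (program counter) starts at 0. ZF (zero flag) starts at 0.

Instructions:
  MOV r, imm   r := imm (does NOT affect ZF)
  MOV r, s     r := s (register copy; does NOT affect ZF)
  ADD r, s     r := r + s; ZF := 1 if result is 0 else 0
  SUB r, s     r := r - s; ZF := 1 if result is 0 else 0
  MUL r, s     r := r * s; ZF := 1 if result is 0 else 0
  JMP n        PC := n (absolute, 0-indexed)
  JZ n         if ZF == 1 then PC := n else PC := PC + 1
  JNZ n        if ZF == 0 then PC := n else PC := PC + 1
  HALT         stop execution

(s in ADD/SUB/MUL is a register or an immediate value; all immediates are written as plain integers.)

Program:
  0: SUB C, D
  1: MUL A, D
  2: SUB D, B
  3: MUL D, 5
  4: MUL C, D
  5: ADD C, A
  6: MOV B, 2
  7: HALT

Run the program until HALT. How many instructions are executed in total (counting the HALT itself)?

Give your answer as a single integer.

Step 1: PC=0 exec 'SUB C, D'. After: A=0 B=0 C=0 D=0 ZF=1 PC=1
Step 2: PC=1 exec 'MUL A, D'. After: A=0 B=0 C=0 D=0 ZF=1 PC=2
Step 3: PC=2 exec 'SUB D, B'. After: A=0 B=0 C=0 D=0 ZF=1 PC=3
Step 4: PC=3 exec 'MUL D, 5'. After: A=0 B=0 C=0 D=0 ZF=1 PC=4
Step 5: PC=4 exec 'MUL C, D'. After: A=0 B=0 C=0 D=0 ZF=1 PC=5
Step 6: PC=5 exec 'ADD C, A'. After: A=0 B=0 C=0 D=0 ZF=1 PC=6
Step 7: PC=6 exec 'MOV B, 2'. After: A=0 B=2 C=0 D=0 ZF=1 PC=7
Step 8: PC=7 exec 'HALT'. After: A=0 B=2 C=0 D=0 ZF=1 PC=7 HALTED
Total instructions executed: 8

Answer: 8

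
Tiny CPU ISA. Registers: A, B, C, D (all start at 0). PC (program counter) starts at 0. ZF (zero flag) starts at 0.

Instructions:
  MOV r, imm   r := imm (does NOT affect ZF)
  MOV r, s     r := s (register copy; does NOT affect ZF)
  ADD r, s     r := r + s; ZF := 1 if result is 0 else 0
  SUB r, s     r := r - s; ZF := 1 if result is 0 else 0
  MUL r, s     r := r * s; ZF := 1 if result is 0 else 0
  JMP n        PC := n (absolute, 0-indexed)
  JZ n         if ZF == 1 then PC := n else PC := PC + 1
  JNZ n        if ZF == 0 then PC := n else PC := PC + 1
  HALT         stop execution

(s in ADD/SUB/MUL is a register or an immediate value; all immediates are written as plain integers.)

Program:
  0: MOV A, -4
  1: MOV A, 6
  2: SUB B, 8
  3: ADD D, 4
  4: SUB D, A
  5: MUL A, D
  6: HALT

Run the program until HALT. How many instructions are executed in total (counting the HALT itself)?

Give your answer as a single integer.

Step 1: PC=0 exec 'MOV A, -4'. After: A=-4 B=0 C=0 D=0 ZF=0 PC=1
Step 2: PC=1 exec 'MOV A, 6'. After: A=6 B=0 C=0 D=0 ZF=0 PC=2
Step 3: PC=2 exec 'SUB B, 8'. After: A=6 B=-8 C=0 D=0 ZF=0 PC=3
Step 4: PC=3 exec 'ADD D, 4'. After: A=6 B=-8 C=0 D=4 ZF=0 PC=4
Step 5: PC=4 exec 'SUB D, A'. After: A=6 B=-8 C=0 D=-2 ZF=0 PC=5
Step 6: PC=5 exec 'MUL A, D'. After: A=-12 B=-8 C=0 D=-2 ZF=0 PC=6
Step 7: PC=6 exec 'HALT'. After: A=-12 B=-8 C=0 D=-2 ZF=0 PC=6 HALTED
Total instructions executed: 7

Answer: 7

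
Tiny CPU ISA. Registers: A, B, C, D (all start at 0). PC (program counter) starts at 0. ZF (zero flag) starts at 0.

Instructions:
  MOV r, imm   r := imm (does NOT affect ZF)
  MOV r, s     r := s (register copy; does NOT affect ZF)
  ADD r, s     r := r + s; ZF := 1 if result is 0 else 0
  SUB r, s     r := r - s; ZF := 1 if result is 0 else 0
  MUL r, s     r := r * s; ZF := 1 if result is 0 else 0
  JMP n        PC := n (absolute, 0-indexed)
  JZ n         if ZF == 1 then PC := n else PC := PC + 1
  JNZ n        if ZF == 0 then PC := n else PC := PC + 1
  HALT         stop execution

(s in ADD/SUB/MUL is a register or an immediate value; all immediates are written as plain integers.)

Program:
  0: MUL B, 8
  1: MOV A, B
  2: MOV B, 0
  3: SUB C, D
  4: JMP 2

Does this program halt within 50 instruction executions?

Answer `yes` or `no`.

Answer: no

Derivation:
Step 1: PC=0 exec 'MUL B, 8'. After: A=0 B=0 C=0 D=0 ZF=1 PC=1
Step 2: PC=1 exec 'MOV A, B'. After: A=0 B=0 C=0 D=0 ZF=1 PC=2
Step 3: PC=2 exec 'MOV B, 0'. After: A=0 B=0 C=0 D=0 ZF=1 PC=3
Step 4: PC=3 exec 'SUB C, D'. After: A=0 B=0 C=0 D=0 ZF=1 PC=4
Step 5: PC=4 exec 'JMP 2'. After: A=0 B=0 C=0 D=0 ZF=1 PC=2
State after step 5 equals state after step 2: the program is in a cycle of length 3 and will never halt.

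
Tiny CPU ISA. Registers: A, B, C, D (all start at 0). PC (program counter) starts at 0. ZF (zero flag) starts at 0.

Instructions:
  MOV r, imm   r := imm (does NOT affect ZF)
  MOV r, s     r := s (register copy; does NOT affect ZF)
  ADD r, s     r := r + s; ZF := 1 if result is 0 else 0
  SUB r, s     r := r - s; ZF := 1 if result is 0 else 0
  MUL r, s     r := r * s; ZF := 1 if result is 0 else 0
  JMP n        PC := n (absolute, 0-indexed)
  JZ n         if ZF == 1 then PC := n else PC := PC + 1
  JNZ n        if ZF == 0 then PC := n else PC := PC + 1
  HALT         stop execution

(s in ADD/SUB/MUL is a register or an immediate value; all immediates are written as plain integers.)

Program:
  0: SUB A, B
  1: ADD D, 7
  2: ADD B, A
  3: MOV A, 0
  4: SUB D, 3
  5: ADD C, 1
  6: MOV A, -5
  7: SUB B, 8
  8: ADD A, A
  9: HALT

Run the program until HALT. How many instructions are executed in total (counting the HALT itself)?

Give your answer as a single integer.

Step 1: PC=0 exec 'SUB A, B'. After: A=0 B=0 C=0 D=0 ZF=1 PC=1
Step 2: PC=1 exec 'ADD D, 7'. After: A=0 B=0 C=0 D=7 ZF=0 PC=2
Step 3: PC=2 exec 'ADD B, A'. After: A=0 B=0 C=0 D=7 ZF=1 PC=3
Step 4: PC=3 exec 'MOV A, 0'. After: A=0 B=0 C=0 D=7 ZF=1 PC=4
Step 5: PC=4 exec 'SUB D, 3'. After: A=0 B=0 C=0 D=4 ZF=0 PC=5
Step 6: PC=5 exec 'ADD C, 1'. After: A=0 B=0 C=1 D=4 ZF=0 PC=6
Step 7: PC=6 exec 'MOV A, -5'. After: A=-5 B=0 C=1 D=4 ZF=0 PC=7
Step 8: PC=7 exec 'SUB B, 8'. After: A=-5 B=-8 C=1 D=4 ZF=0 PC=8
Step 9: PC=8 exec 'ADD A, A'. After: A=-10 B=-8 C=1 D=4 ZF=0 PC=9
Step 10: PC=9 exec 'HALT'. After: A=-10 B=-8 C=1 D=4 ZF=0 PC=9 HALTED
Total instructions executed: 10

Answer: 10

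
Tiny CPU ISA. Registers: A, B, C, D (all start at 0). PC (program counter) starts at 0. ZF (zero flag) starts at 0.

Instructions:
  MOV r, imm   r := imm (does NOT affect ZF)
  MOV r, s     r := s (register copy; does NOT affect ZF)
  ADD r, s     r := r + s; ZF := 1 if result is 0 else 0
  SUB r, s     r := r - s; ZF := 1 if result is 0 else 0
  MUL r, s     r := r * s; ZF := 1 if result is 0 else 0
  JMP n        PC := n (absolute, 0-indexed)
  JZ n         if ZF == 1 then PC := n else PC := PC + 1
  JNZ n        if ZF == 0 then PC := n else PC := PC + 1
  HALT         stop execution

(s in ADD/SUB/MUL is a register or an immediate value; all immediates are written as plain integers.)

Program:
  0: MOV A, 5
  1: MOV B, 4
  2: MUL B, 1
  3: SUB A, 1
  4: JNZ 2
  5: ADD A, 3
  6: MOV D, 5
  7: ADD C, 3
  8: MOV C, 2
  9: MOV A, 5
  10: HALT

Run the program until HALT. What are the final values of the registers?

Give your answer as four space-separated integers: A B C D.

Step 1: PC=0 exec 'MOV A, 5'. After: A=5 B=0 C=0 D=0 ZF=0 PC=1
Step 2: PC=1 exec 'MOV B, 4'. After: A=5 B=4 C=0 D=0 ZF=0 PC=2
Step 3: PC=2 exec 'MUL B, 1'. After: A=5 B=4 C=0 D=0 ZF=0 PC=3
Step 4: PC=3 exec 'SUB A, 1'. After: A=4 B=4 C=0 D=0 ZF=0 PC=4
Step 5: PC=4 exec 'JNZ 2'. After: A=4 B=4 C=0 D=0 ZF=0 PC=2
Step 6: PC=2 exec 'MUL B, 1'. After: A=4 B=4 C=0 D=0 ZF=0 PC=3
Step 7: PC=3 exec 'SUB A, 1'. After: A=3 B=4 C=0 D=0 ZF=0 PC=4
Step 8: PC=4 exec 'JNZ 2'. After: A=3 B=4 C=0 D=0 ZF=0 PC=2
Step 9: PC=2 exec 'MUL B, 1'. After: A=3 B=4 C=0 D=0 ZF=0 PC=3
Step 10: PC=3 exec 'SUB A, 1'. After: A=2 B=4 C=0 D=0 ZF=0 PC=4
Step 11: PC=4 exec 'JNZ 2'. After: A=2 B=4 C=0 D=0 ZF=0 PC=2
Step 12: PC=2 exec 'MUL B, 1'. After: A=2 B=4 C=0 D=0 ZF=0 PC=3
Step 13: PC=3 exec 'SUB A, 1'. After: A=1 B=4 C=0 D=0 ZF=0 PC=4
Step 14: PC=4 exec 'JNZ 2'. After: A=1 B=4 C=0 D=0 ZF=0 PC=2
Step 15: PC=2 exec 'MUL B, 1'. After: A=1 B=4 C=0 D=0 ZF=0 PC=3
Step 16: PC=3 exec 'SUB A, 1'. After: A=0 B=4 C=0 D=0 ZF=1 PC=4
Step 17: PC=4 exec 'JNZ 2'. After: A=0 B=4 C=0 D=0 ZF=1 PC=5
Step 18: PC=5 exec 'ADD A, 3'. After: A=3 B=4 C=0 D=0 ZF=0 PC=6
Step 19: PC=6 exec 'MOV D, 5'. After: A=3 B=4 C=0 D=5 ZF=0 PC=7
Step 20: PC=7 exec 'ADD C, 3'. After: A=3 B=4 C=3 D=5 ZF=0 PC=8
Step 21: PC=8 exec 'MOV C, 2'. After: A=3 B=4 C=2 D=5 ZF=0 PC=9
Step 22: PC=9 exec 'MOV A, 5'. After: A=5 B=4 C=2 D=5 ZF=0 PC=10
Step 23: PC=10 exec 'HALT'. After: A=5 B=4 C=2 D=5 ZF=0 PC=10 HALTED

Answer: 5 4 2 5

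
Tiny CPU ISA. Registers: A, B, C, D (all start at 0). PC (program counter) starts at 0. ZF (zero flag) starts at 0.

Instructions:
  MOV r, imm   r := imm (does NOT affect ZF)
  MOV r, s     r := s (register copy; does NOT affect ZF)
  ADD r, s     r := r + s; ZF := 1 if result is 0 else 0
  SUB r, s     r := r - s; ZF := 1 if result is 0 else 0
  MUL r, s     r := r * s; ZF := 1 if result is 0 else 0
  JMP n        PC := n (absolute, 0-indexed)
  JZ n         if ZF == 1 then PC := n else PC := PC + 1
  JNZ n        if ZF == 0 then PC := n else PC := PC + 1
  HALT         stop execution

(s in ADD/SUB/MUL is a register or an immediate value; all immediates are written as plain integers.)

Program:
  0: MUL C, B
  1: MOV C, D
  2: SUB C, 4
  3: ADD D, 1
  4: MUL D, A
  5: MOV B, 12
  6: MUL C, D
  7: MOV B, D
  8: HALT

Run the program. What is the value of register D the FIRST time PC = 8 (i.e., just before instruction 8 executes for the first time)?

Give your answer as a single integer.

Step 1: PC=0 exec 'MUL C, B'. After: A=0 B=0 C=0 D=0 ZF=1 PC=1
Step 2: PC=1 exec 'MOV C, D'. After: A=0 B=0 C=0 D=0 ZF=1 PC=2
Step 3: PC=2 exec 'SUB C, 4'. After: A=0 B=0 C=-4 D=0 ZF=0 PC=3
Step 4: PC=3 exec 'ADD D, 1'. After: A=0 B=0 C=-4 D=1 ZF=0 PC=4
Step 5: PC=4 exec 'MUL D, A'. After: A=0 B=0 C=-4 D=0 ZF=1 PC=5
Step 6: PC=5 exec 'MOV B, 12'. After: A=0 B=12 C=-4 D=0 ZF=1 PC=6
Step 7: PC=6 exec 'MUL C, D'. After: A=0 B=12 C=0 D=0 ZF=1 PC=7
Step 8: PC=7 exec 'MOV B, D'. After: A=0 B=0 C=0 D=0 ZF=1 PC=8
First time PC=8: D=0

0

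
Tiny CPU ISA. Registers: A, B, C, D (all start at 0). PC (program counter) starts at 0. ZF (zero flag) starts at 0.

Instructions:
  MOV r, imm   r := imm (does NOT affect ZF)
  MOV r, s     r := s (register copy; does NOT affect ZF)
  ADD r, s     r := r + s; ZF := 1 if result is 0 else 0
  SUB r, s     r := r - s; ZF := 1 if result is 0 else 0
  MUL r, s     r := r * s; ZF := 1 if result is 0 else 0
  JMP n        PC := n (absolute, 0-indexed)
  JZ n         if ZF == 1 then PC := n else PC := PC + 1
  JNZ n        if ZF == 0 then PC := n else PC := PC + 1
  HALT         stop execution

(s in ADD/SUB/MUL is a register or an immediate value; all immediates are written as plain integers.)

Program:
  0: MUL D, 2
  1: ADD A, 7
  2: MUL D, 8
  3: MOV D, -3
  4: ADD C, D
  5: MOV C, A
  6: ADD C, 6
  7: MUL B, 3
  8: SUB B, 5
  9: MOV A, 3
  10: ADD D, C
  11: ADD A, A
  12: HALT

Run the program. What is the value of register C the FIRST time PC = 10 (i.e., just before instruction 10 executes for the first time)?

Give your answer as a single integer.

Step 1: PC=0 exec 'MUL D, 2'. After: A=0 B=0 C=0 D=0 ZF=1 PC=1
Step 2: PC=1 exec 'ADD A, 7'. After: A=7 B=0 C=0 D=0 ZF=0 PC=2
Step 3: PC=2 exec 'MUL D, 8'. After: A=7 B=0 C=0 D=0 ZF=1 PC=3
Step 4: PC=3 exec 'MOV D, -3'. After: A=7 B=0 C=0 D=-3 ZF=1 PC=4
Step 5: PC=4 exec 'ADD C, D'. After: A=7 B=0 C=-3 D=-3 ZF=0 PC=5
Step 6: PC=5 exec 'MOV C, A'. After: A=7 B=0 C=7 D=-3 ZF=0 PC=6
Step 7: PC=6 exec 'ADD C, 6'. After: A=7 B=0 C=13 D=-3 ZF=0 PC=7
Step 8: PC=7 exec 'MUL B, 3'. After: A=7 B=0 C=13 D=-3 ZF=1 PC=8
Step 9: PC=8 exec 'SUB B, 5'. After: A=7 B=-5 C=13 D=-3 ZF=0 PC=9
Step 10: PC=9 exec 'MOV A, 3'. After: A=3 B=-5 C=13 D=-3 ZF=0 PC=10
First time PC=10: C=13

13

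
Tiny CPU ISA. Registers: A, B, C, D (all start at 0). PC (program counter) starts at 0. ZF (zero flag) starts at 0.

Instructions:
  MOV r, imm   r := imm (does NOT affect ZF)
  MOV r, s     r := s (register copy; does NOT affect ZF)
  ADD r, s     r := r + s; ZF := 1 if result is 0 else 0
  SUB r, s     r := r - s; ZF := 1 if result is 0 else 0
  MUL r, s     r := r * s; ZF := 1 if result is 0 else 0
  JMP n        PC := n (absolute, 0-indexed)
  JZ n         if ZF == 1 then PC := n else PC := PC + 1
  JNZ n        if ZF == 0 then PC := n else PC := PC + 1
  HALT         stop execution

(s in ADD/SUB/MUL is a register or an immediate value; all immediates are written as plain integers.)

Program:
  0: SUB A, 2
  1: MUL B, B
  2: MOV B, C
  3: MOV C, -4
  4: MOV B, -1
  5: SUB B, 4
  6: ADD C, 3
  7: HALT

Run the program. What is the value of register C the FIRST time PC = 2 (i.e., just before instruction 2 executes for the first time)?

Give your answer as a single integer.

Step 1: PC=0 exec 'SUB A, 2'. After: A=-2 B=0 C=0 D=0 ZF=0 PC=1
Step 2: PC=1 exec 'MUL B, B'. After: A=-2 B=0 C=0 D=0 ZF=1 PC=2
First time PC=2: C=0

0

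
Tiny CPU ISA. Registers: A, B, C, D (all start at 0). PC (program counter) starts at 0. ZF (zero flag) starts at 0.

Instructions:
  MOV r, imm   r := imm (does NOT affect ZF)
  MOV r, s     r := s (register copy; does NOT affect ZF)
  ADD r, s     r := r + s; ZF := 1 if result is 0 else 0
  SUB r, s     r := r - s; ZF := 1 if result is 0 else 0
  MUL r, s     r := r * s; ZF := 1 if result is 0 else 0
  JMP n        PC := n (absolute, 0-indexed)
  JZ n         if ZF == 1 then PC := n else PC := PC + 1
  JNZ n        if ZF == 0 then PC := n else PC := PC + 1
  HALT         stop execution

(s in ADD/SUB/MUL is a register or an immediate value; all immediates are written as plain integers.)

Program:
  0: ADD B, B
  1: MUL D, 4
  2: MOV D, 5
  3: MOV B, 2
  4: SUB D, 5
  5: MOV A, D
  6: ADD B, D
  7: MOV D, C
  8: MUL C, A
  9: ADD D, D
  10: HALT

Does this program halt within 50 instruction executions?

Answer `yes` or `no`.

Answer: yes

Derivation:
Step 1: PC=0 exec 'ADD B, B'. After: A=0 B=0 C=0 D=0 ZF=1 PC=1
Step 2: PC=1 exec 'MUL D, 4'. After: A=0 B=0 C=0 D=0 ZF=1 PC=2
Step 3: PC=2 exec 'MOV D, 5'. After: A=0 B=0 C=0 D=5 ZF=1 PC=3
Step 4: PC=3 exec 'MOV B, 2'. After: A=0 B=2 C=0 D=5 ZF=1 PC=4
Step 5: PC=4 exec 'SUB D, 5'. After: A=0 B=2 C=0 D=0 ZF=1 PC=5
Step 6: PC=5 exec 'MOV A, D'. After: A=0 B=2 C=0 D=0 ZF=1 PC=6
Step 7: PC=6 exec 'ADD B, D'. After: A=0 B=2 C=0 D=0 ZF=0 PC=7
Step 8: PC=7 exec 'MOV D, C'. After: A=0 B=2 C=0 D=0 ZF=0 PC=8
Step 9: PC=8 exec 'MUL C, A'. After: A=0 B=2 C=0 D=0 ZF=1 PC=9
Step 10: PC=9 exec 'ADD D, D'. After: A=0 B=2 C=0 D=0 ZF=1 PC=10
Step 11: PC=10 exec 'HALT'. After: A=0 B=2 C=0 D=0 ZF=1 PC=10 HALTED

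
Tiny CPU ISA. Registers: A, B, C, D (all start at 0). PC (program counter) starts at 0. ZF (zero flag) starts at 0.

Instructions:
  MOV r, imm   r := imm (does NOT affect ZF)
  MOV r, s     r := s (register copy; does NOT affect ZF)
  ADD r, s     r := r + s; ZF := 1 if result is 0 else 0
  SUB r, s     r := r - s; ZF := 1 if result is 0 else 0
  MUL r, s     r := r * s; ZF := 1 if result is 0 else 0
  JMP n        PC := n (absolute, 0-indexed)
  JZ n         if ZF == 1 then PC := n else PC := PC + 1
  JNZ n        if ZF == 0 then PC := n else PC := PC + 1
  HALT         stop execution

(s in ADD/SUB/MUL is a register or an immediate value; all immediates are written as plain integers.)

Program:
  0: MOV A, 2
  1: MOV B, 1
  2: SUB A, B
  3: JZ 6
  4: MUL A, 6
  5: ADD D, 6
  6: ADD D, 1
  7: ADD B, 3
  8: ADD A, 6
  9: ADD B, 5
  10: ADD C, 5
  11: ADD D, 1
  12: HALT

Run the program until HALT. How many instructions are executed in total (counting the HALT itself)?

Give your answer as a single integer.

Answer: 13

Derivation:
Step 1: PC=0 exec 'MOV A, 2'. After: A=2 B=0 C=0 D=0 ZF=0 PC=1
Step 2: PC=1 exec 'MOV B, 1'. After: A=2 B=1 C=0 D=0 ZF=0 PC=2
Step 3: PC=2 exec 'SUB A, B'. After: A=1 B=1 C=0 D=0 ZF=0 PC=3
Step 4: PC=3 exec 'JZ 6'. After: A=1 B=1 C=0 D=0 ZF=0 PC=4
Step 5: PC=4 exec 'MUL A, 6'. After: A=6 B=1 C=0 D=0 ZF=0 PC=5
Step 6: PC=5 exec 'ADD D, 6'. After: A=6 B=1 C=0 D=6 ZF=0 PC=6
Step 7: PC=6 exec 'ADD D, 1'. After: A=6 B=1 C=0 D=7 ZF=0 PC=7
Step 8: PC=7 exec 'ADD B, 3'. After: A=6 B=4 C=0 D=7 ZF=0 PC=8
Step 9: PC=8 exec 'ADD A, 6'. After: A=12 B=4 C=0 D=7 ZF=0 PC=9
Step 10: PC=9 exec 'ADD B, 5'. After: A=12 B=9 C=0 D=7 ZF=0 PC=10
Step 11: PC=10 exec 'ADD C, 5'. After: A=12 B=9 C=5 D=7 ZF=0 PC=11
Step 12: PC=11 exec 'ADD D, 1'. After: A=12 B=9 C=5 D=8 ZF=0 PC=12
Step 13: PC=12 exec 'HALT'. After: A=12 B=9 C=5 D=8 ZF=0 PC=12 HALTED
Total instructions executed: 13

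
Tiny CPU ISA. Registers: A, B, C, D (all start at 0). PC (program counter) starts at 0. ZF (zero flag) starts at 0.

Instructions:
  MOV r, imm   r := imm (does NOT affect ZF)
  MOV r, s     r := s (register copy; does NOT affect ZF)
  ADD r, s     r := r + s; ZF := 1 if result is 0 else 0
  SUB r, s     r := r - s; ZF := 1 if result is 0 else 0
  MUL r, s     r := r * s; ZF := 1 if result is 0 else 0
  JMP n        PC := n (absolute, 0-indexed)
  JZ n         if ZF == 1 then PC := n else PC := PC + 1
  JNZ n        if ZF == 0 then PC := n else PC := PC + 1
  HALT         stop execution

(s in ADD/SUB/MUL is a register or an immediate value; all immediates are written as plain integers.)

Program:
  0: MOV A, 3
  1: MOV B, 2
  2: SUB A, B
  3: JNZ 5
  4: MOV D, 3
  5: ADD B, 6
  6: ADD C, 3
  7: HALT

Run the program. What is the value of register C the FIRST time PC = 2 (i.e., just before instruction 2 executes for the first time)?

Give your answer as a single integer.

Step 1: PC=0 exec 'MOV A, 3'. After: A=3 B=0 C=0 D=0 ZF=0 PC=1
Step 2: PC=1 exec 'MOV B, 2'. After: A=3 B=2 C=0 D=0 ZF=0 PC=2
First time PC=2: C=0

0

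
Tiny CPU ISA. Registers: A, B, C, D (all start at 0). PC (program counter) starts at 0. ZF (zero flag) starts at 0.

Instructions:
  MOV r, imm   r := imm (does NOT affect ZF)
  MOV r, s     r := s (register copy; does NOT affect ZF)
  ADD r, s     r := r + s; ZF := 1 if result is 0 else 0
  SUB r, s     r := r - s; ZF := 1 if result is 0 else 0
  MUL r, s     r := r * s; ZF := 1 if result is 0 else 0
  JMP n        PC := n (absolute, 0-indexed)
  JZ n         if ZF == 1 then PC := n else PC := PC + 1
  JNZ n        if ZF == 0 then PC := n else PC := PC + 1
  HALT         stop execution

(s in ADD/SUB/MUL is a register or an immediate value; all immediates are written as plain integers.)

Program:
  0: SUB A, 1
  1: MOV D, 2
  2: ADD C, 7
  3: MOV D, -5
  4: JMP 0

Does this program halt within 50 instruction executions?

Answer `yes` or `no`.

Answer: no

Derivation:
Step 1: PC=0 exec 'SUB A, 1'. After: A=-1 B=0 C=0 D=0 ZF=0 PC=1
Step 2: PC=1 exec 'MOV D, 2'. After: A=-1 B=0 C=0 D=2 ZF=0 PC=2
Step 3: PC=2 exec 'ADD C, 7'. After: A=-1 B=0 C=7 D=2 ZF=0 PC=3
Step 4: PC=3 exec 'MOV D, -5'. After: A=-1 B=0 C=7 D=-5 ZF=0 PC=4
Step 5: PC=4 exec 'JMP 0'. After: A=-1 B=0 C=7 D=-5 ZF=0 PC=0
Step 6: PC=0 exec 'SUB A, 1'. After: A=-2 B=0 C=7 D=-5 ZF=0 PC=1
Step 7: PC=1 exec 'MOV D, 2'. After: A=-2 B=0 C=7 D=2 ZF=0 PC=2
Step 8: PC=2 exec 'ADD C, 7'. After: A=-2 B=0 C=14 D=2 ZF=0 PC=3
Step 9: PC=3 exec 'MOV D, -5'. After: A=-2 B=0 C=14 D=-5 ZF=0 PC=4
Step 10: PC=4 exec 'JMP 0'. After: A=-2 B=0 C=14 D=-5 ZF=0 PC=0
Step 11: PC=0 exec 'SUB A, 1'. After: A=-3 B=0 C=14 D=-5 ZF=0 PC=1
Step 12: PC=1 exec 'MOV D, 2'. After: A=-3 B=0 C=14 D=2 ZF=0 PC=2
Step 13: PC=2 exec 'ADD C, 7'. After: A=-3 B=0 C=21 D=2 ZF=0 PC=3
Step 14: PC=3 exec 'MOV D, -5'. After: A=-3 B=0 C=21 D=-5 ZF=0 PC=4
Step 15: PC=4 exec 'JMP 0'. After: A=-3 B=0 C=21 D=-5 ZF=0 PC=0
After 50 steps: not halted. PC revisits the same instructions with no path to HALT; will never halt.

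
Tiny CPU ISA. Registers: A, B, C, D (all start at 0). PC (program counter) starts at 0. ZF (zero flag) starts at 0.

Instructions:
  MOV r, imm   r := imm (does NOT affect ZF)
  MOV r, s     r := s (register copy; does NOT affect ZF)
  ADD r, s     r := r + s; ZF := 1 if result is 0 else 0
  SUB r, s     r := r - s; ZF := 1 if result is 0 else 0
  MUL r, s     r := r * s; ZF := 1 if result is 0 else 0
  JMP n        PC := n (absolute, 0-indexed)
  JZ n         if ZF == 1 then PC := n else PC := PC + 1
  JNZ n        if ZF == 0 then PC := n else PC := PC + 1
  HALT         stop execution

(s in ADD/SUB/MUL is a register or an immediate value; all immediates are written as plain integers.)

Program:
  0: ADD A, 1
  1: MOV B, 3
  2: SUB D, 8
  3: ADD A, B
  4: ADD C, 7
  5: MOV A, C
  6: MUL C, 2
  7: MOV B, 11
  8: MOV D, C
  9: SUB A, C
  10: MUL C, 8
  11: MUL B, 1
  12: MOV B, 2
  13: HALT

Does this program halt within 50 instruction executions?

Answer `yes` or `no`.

Step 1: PC=0 exec 'ADD A, 1'. After: A=1 B=0 C=0 D=0 ZF=0 PC=1
Step 2: PC=1 exec 'MOV B, 3'. After: A=1 B=3 C=0 D=0 ZF=0 PC=2
Step 3: PC=2 exec 'SUB D, 8'. After: A=1 B=3 C=0 D=-8 ZF=0 PC=3
Step 4: PC=3 exec 'ADD A, B'. After: A=4 B=3 C=0 D=-8 ZF=0 PC=4
Step 5: PC=4 exec 'ADD C, 7'. After: A=4 B=3 C=7 D=-8 ZF=0 PC=5
Step 6: PC=5 exec 'MOV A, C'. After: A=7 B=3 C=7 D=-8 ZF=0 PC=6
Step 7: PC=6 exec 'MUL C, 2'. After: A=7 B=3 C=14 D=-8 ZF=0 PC=7
Step 8: PC=7 exec 'MOV B, 11'. After: A=7 B=11 C=14 D=-8 ZF=0 PC=8
Step 9: PC=8 exec 'MOV D, C'. After: A=7 B=11 C=14 D=14 ZF=0 PC=9
Step 10: PC=9 exec 'SUB A, C'. After: A=-7 B=11 C=14 D=14 ZF=0 PC=10
Step 11: PC=10 exec 'MUL C, 8'. After: A=-7 B=11 C=112 D=14 ZF=0 PC=11
Step 12: PC=11 exec 'MUL B, 1'. After: A=-7 B=11 C=112 D=14 ZF=0 PC=12
Step 13: PC=12 exec 'MOV B, 2'. After: A=-7 B=2 C=112 D=14 ZF=0 PC=13
Step 14: PC=13 exec 'HALT'. After: A=-7 B=2 C=112 D=14 ZF=0 PC=13 HALTED

Answer: yes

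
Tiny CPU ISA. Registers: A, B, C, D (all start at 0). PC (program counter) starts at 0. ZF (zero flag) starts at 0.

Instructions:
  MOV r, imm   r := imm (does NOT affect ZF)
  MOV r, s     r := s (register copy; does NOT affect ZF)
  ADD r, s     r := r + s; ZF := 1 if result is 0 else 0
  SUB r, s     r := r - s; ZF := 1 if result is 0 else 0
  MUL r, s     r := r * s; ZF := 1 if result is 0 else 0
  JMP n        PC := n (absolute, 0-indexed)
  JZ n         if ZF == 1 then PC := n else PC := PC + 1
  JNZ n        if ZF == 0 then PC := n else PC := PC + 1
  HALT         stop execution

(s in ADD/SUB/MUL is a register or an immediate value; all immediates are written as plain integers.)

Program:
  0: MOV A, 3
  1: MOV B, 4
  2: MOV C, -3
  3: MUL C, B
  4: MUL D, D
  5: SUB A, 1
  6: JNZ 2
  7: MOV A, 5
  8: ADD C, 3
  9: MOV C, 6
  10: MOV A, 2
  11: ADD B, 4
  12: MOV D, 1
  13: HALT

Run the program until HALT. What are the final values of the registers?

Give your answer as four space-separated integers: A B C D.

Answer: 2 8 6 1

Derivation:
Step 1: PC=0 exec 'MOV A, 3'. After: A=3 B=0 C=0 D=0 ZF=0 PC=1
Step 2: PC=1 exec 'MOV B, 4'. After: A=3 B=4 C=0 D=0 ZF=0 PC=2
Step 3: PC=2 exec 'MOV C, -3'. After: A=3 B=4 C=-3 D=0 ZF=0 PC=3
Step 4: PC=3 exec 'MUL C, B'. After: A=3 B=4 C=-12 D=0 ZF=0 PC=4
Step 5: PC=4 exec 'MUL D, D'. After: A=3 B=4 C=-12 D=0 ZF=1 PC=5
Step 6: PC=5 exec 'SUB A, 1'. After: A=2 B=4 C=-12 D=0 ZF=0 PC=6
Step 7: PC=6 exec 'JNZ 2'. After: A=2 B=4 C=-12 D=0 ZF=0 PC=2
Step 8: PC=2 exec 'MOV C, -3'. After: A=2 B=4 C=-3 D=0 ZF=0 PC=3
Step 9: PC=3 exec 'MUL C, B'. After: A=2 B=4 C=-12 D=0 ZF=0 PC=4
Step 10: PC=4 exec 'MUL D, D'. After: A=2 B=4 C=-12 D=0 ZF=1 PC=5
Step 11: PC=5 exec 'SUB A, 1'. After: A=1 B=4 C=-12 D=0 ZF=0 PC=6
Step 12: PC=6 exec 'JNZ 2'. After: A=1 B=4 C=-12 D=0 ZF=0 PC=2
Step 13: PC=2 exec 'MOV C, -3'. After: A=1 B=4 C=-3 D=0 ZF=0 PC=3
Step 14: PC=3 exec 'MUL C, B'. After: A=1 B=4 C=-12 D=0 ZF=0 PC=4
Step 15: PC=4 exec 'MUL D, D'. After: A=1 B=4 C=-12 D=0 ZF=1 PC=5
Step 16: PC=5 exec 'SUB A, 1'. After: A=0 B=4 C=-12 D=0 ZF=1 PC=6
Step 17: PC=6 exec 'JNZ 2'. After: A=0 B=4 C=-12 D=0 ZF=1 PC=7
Step 18: PC=7 exec 'MOV A, 5'. After: A=5 B=4 C=-12 D=0 ZF=1 PC=8
Step 19: PC=8 exec 'ADD C, 3'. After: A=5 B=4 C=-9 D=0 ZF=0 PC=9
Step 20: PC=9 exec 'MOV C, 6'. After: A=5 B=4 C=6 D=0 ZF=0 PC=10
Step 21: PC=10 exec 'MOV A, 2'. After: A=2 B=4 C=6 D=0 ZF=0 PC=11
Step 22: PC=11 exec 'ADD B, 4'. After: A=2 B=8 C=6 D=0 ZF=0 PC=12
Step 23: PC=12 exec 'MOV D, 1'. After: A=2 B=8 C=6 D=1 ZF=0 PC=13
Step 24: PC=13 exec 'HALT'. After: A=2 B=8 C=6 D=1 ZF=0 PC=13 HALTED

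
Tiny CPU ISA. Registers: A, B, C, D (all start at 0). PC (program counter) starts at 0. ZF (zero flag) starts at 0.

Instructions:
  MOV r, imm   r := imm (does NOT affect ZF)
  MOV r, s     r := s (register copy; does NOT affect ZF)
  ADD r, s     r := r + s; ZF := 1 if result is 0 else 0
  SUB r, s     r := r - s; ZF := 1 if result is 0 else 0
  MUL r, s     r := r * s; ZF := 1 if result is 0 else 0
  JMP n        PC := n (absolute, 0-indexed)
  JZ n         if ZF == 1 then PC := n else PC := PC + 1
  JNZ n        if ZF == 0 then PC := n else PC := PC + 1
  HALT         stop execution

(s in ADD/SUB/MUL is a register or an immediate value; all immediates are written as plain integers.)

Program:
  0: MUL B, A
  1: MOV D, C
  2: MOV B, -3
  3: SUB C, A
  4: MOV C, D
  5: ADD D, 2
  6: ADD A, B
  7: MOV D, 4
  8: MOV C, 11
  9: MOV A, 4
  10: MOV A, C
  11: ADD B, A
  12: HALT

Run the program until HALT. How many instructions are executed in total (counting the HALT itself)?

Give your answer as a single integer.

Answer: 13

Derivation:
Step 1: PC=0 exec 'MUL B, A'. After: A=0 B=0 C=0 D=0 ZF=1 PC=1
Step 2: PC=1 exec 'MOV D, C'. After: A=0 B=0 C=0 D=0 ZF=1 PC=2
Step 3: PC=2 exec 'MOV B, -3'. After: A=0 B=-3 C=0 D=0 ZF=1 PC=3
Step 4: PC=3 exec 'SUB C, A'. After: A=0 B=-3 C=0 D=0 ZF=1 PC=4
Step 5: PC=4 exec 'MOV C, D'. After: A=0 B=-3 C=0 D=0 ZF=1 PC=5
Step 6: PC=5 exec 'ADD D, 2'. After: A=0 B=-3 C=0 D=2 ZF=0 PC=6
Step 7: PC=6 exec 'ADD A, B'. After: A=-3 B=-3 C=0 D=2 ZF=0 PC=7
Step 8: PC=7 exec 'MOV D, 4'. After: A=-3 B=-3 C=0 D=4 ZF=0 PC=8
Step 9: PC=8 exec 'MOV C, 11'. After: A=-3 B=-3 C=11 D=4 ZF=0 PC=9
Step 10: PC=9 exec 'MOV A, 4'. After: A=4 B=-3 C=11 D=4 ZF=0 PC=10
Step 11: PC=10 exec 'MOV A, C'. After: A=11 B=-3 C=11 D=4 ZF=0 PC=11
Step 12: PC=11 exec 'ADD B, A'. After: A=11 B=8 C=11 D=4 ZF=0 PC=12
Step 13: PC=12 exec 'HALT'. After: A=11 B=8 C=11 D=4 ZF=0 PC=12 HALTED
Total instructions executed: 13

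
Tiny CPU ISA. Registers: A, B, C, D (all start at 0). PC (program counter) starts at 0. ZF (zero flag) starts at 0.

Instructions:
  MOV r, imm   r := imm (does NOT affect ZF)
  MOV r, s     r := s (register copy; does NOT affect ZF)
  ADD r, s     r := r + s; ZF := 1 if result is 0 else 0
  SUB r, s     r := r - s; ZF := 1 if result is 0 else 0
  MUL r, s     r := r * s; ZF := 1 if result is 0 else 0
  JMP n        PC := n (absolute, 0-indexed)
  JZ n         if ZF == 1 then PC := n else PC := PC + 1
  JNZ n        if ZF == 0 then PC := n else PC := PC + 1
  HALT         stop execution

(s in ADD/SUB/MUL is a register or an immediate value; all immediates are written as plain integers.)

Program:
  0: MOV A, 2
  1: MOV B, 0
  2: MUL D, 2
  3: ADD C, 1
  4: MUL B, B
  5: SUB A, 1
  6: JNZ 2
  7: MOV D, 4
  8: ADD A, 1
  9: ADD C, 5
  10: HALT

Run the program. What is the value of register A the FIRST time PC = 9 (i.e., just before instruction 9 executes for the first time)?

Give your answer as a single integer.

Step 1: PC=0 exec 'MOV A, 2'. After: A=2 B=0 C=0 D=0 ZF=0 PC=1
Step 2: PC=1 exec 'MOV B, 0'. After: A=2 B=0 C=0 D=0 ZF=0 PC=2
Step 3: PC=2 exec 'MUL D, 2'. After: A=2 B=0 C=0 D=0 ZF=1 PC=3
Step 4: PC=3 exec 'ADD C, 1'. After: A=2 B=0 C=1 D=0 ZF=0 PC=4
Step 5: PC=4 exec 'MUL B, B'. After: A=2 B=0 C=1 D=0 ZF=1 PC=5
Step 6: PC=5 exec 'SUB A, 1'. After: A=1 B=0 C=1 D=0 ZF=0 PC=6
Step 7: PC=6 exec 'JNZ 2'. After: A=1 B=0 C=1 D=0 ZF=0 PC=2
Step 8: PC=2 exec 'MUL D, 2'. After: A=1 B=0 C=1 D=0 ZF=1 PC=3
Step 9: PC=3 exec 'ADD C, 1'. After: A=1 B=0 C=2 D=0 ZF=0 PC=4
Step 10: PC=4 exec 'MUL B, B'. After: A=1 B=0 C=2 D=0 ZF=1 PC=5
Step 11: PC=5 exec 'SUB A, 1'. After: A=0 B=0 C=2 D=0 ZF=1 PC=6
Step 12: PC=6 exec 'JNZ 2'. After: A=0 B=0 C=2 D=0 ZF=1 PC=7
Step 13: PC=7 exec 'MOV D, 4'. After: A=0 B=0 C=2 D=4 ZF=1 PC=8
Step 14: PC=8 exec 'ADD A, 1'. After: A=1 B=0 C=2 D=4 ZF=0 PC=9
First time PC=9: A=1

1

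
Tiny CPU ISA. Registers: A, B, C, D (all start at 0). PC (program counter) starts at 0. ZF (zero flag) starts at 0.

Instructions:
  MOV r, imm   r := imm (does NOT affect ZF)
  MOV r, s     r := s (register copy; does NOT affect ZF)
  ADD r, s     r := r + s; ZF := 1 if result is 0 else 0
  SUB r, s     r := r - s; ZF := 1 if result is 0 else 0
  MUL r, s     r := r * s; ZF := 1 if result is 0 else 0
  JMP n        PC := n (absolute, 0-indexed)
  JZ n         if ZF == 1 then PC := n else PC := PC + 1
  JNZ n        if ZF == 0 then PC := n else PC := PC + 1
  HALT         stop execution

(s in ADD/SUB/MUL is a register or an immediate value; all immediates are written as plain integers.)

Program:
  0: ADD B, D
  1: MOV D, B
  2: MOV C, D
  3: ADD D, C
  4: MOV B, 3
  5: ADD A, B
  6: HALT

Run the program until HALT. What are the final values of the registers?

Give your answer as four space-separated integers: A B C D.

Step 1: PC=0 exec 'ADD B, D'. After: A=0 B=0 C=0 D=0 ZF=1 PC=1
Step 2: PC=1 exec 'MOV D, B'. After: A=0 B=0 C=0 D=0 ZF=1 PC=2
Step 3: PC=2 exec 'MOV C, D'. After: A=0 B=0 C=0 D=0 ZF=1 PC=3
Step 4: PC=3 exec 'ADD D, C'. After: A=0 B=0 C=0 D=0 ZF=1 PC=4
Step 5: PC=4 exec 'MOV B, 3'. After: A=0 B=3 C=0 D=0 ZF=1 PC=5
Step 6: PC=5 exec 'ADD A, B'. After: A=3 B=3 C=0 D=0 ZF=0 PC=6
Step 7: PC=6 exec 'HALT'. After: A=3 B=3 C=0 D=0 ZF=0 PC=6 HALTED

Answer: 3 3 0 0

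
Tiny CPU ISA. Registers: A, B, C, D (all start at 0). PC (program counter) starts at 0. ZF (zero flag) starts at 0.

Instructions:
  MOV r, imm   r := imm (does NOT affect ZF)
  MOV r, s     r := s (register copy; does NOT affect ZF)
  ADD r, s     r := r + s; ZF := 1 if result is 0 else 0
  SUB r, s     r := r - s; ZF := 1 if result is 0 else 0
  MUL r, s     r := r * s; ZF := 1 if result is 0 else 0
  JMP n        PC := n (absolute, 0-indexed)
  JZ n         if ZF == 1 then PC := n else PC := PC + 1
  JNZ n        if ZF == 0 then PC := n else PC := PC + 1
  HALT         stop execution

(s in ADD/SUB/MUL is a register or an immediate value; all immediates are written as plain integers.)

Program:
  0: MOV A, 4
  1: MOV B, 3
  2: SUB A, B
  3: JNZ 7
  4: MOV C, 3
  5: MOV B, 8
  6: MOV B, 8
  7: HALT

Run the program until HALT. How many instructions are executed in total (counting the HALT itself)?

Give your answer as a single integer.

Answer: 5

Derivation:
Step 1: PC=0 exec 'MOV A, 4'. After: A=4 B=0 C=0 D=0 ZF=0 PC=1
Step 2: PC=1 exec 'MOV B, 3'. After: A=4 B=3 C=0 D=0 ZF=0 PC=2
Step 3: PC=2 exec 'SUB A, B'. After: A=1 B=3 C=0 D=0 ZF=0 PC=3
Step 4: PC=3 exec 'JNZ 7'. After: A=1 B=3 C=0 D=0 ZF=0 PC=7
Step 5: PC=7 exec 'HALT'. After: A=1 B=3 C=0 D=0 ZF=0 PC=7 HALTED
Total instructions executed: 5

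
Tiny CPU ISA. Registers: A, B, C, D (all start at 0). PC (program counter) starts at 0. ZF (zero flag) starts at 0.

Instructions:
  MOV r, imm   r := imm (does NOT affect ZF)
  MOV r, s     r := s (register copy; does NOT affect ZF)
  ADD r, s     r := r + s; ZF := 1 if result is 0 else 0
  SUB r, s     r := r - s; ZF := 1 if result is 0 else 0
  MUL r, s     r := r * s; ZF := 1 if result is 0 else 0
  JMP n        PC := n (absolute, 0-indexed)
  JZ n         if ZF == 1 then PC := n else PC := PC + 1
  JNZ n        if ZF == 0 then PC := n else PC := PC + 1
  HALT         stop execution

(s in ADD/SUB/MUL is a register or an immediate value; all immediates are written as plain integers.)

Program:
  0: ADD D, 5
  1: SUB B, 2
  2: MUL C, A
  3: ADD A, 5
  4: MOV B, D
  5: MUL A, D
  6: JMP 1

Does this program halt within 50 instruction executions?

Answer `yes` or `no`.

Answer: no

Derivation:
Step 1: PC=0 exec 'ADD D, 5'. After: A=0 B=0 C=0 D=5 ZF=0 PC=1
Step 2: PC=1 exec 'SUB B, 2'. After: A=0 B=-2 C=0 D=5 ZF=0 PC=2
Step 3: PC=2 exec 'MUL C, A'. After: A=0 B=-2 C=0 D=5 ZF=1 PC=3
Step 4: PC=3 exec 'ADD A, 5'. After: A=5 B=-2 C=0 D=5 ZF=0 PC=4
Step 5: PC=4 exec 'MOV B, D'. After: A=5 B=5 C=0 D=5 ZF=0 PC=5
Step 6: PC=5 exec 'MUL A, D'. After: A=25 B=5 C=0 D=5 ZF=0 PC=6
Step 7: PC=6 exec 'JMP 1'. After: A=25 B=5 C=0 D=5 ZF=0 PC=1
Step 8: PC=1 exec 'SUB B, 2'. After: A=25 B=3 C=0 D=5 ZF=0 PC=2
Step 9: PC=2 exec 'MUL C, A'. After: A=25 B=3 C=0 D=5 ZF=1 PC=3
Step 10: PC=3 exec 'ADD A, 5'. After: A=30 B=3 C=0 D=5 ZF=0 PC=4
Step 11: PC=4 exec 'MOV B, D'. After: A=30 B=5 C=0 D=5 ZF=0 PC=5
Step 12: PC=5 exec 'MUL A, D'. After: A=150 B=5 C=0 D=5 ZF=0 PC=6
Step 13: PC=6 exec 'JMP 1'. After: A=150 B=5 C=0 D=5 ZF=0 PC=1
Step 14: PC=1 exec 'SUB B, 2'. After: A=150 B=3 C=0 D=5 ZF=0 PC=2
Step 15: PC=2 exec 'MUL C, A'. After: A=150 B=3 C=0 D=5 ZF=1 PC=3
After 50 steps: not halted. PC revisits the same instructions with no path to HALT; will never halt.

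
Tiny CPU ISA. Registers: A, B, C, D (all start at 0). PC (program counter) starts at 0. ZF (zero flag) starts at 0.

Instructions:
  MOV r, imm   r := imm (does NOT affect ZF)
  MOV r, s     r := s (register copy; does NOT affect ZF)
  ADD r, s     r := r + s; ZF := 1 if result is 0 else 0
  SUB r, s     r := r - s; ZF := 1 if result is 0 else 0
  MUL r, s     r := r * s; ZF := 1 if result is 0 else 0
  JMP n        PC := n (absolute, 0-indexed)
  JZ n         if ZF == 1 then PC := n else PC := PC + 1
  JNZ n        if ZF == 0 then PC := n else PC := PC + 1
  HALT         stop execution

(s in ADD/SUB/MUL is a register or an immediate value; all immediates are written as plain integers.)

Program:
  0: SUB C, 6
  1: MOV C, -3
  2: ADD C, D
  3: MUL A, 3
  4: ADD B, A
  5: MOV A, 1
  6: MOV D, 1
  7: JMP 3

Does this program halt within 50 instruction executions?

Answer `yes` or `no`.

Answer: no

Derivation:
Step 1: PC=0 exec 'SUB C, 6'. After: A=0 B=0 C=-6 D=0 ZF=0 PC=1
Step 2: PC=1 exec 'MOV C, -3'. After: A=0 B=0 C=-3 D=0 ZF=0 PC=2
Step 3: PC=2 exec 'ADD C, D'. After: A=0 B=0 C=-3 D=0 ZF=0 PC=3
Step 4: PC=3 exec 'MUL A, 3'. After: A=0 B=0 C=-3 D=0 ZF=1 PC=4
Step 5: PC=4 exec 'ADD B, A'. After: A=0 B=0 C=-3 D=0 ZF=1 PC=5
Step 6: PC=5 exec 'MOV A, 1'. After: A=1 B=0 C=-3 D=0 ZF=1 PC=6
Step 7: PC=6 exec 'MOV D, 1'. After: A=1 B=0 C=-3 D=1 ZF=1 PC=7
Step 8: PC=7 exec 'JMP 3'. After: A=1 B=0 C=-3 D=1 ZF=1 PC=3
Step 9: PC=3 exec 'MUL A, 3'. After: A=3 B=0 C=-3 D=1 ZF=0 PC=4
Step 10: PC=4 exec 'ADD B, A'. After: A=3 B=3 C=-3 D=1 ZF=0 PC=5
Step 11: PC=5 exec 'MOV A, 1'. After: A=1 B=3 C=-3 D=1 ZF=0 PC=6
Step 12: PC=6 exec 'MOV D, 1'. After: A=1 B=3 C=-3 D=1 ZF=0 PC=7
Step 13: PC=7 exec 'JMP 3'. After: A=1 B=3 C=-3 D=1 ZF=0 PC=3
Step 14: PC=3 exec 'MUL A, 3'. After: A=3 B=3 C=-3 D=1 ZF=0 PC=4
Step 15: PC=4 exec 'ADD B, A'. After: A=3 B=6 C=-3 D=1 ZF=0 PC=5
After 50 steps: not halted. PC revisits the same instructions with no path to HALT; will never halt.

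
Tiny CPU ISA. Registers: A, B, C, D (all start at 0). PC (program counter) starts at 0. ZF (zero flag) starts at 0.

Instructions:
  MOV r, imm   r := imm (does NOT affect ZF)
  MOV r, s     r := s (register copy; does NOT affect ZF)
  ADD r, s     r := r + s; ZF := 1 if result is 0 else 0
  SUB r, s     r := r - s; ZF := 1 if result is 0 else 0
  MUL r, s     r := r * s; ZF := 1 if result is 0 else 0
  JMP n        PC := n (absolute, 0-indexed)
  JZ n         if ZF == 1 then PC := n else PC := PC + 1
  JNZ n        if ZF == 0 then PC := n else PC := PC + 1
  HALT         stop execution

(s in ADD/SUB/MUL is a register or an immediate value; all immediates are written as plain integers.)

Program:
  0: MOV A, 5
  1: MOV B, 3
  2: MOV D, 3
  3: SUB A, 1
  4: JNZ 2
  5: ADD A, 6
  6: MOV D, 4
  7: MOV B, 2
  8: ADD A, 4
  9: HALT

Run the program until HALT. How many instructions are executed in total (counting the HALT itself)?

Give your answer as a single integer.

Answer: 22

Derivation:
Step 1: PC=0 exec 'MOV A, 5'. After: A=5 B=0 C=0 D=0 ZF=0 PC=1
Step 2: PC=1 exec 'MOV B, 3'. After: A=5 B=3 C=0 D=0 ZF=0 PC=2
Step 3: PC=2 exec 'MOV D, 3'. After: A=5 B=3 C=0 D=3 ZF=0 PC=3
Step 4: PC=3 exec 'SUB A, 1'. After: A=4 B=3 C=0 D=3 ZF=0 PC=4
Step 5: PC=4 exec 'JNZ 2'. After: A=4 B=3 C=0 D=3 ZF=0 PC=2
Step 6: PC=2 exec 'MOV D, 3'. After: A=4 B=3 C=0 D=3 ZF=0 PC=3
Step 7: PC=3 exec 'SUB A, 1'. After: A=3 B=3 C=0 D=3 ZF=0 PC=4
Step 8: PC=4 exec 'JNZ 2'. After: A=3 B=3 C=0 D=3 ZF=0 PC=2
Step 9: PC=2 exec 'MOV D, 3'. After: A=3 B=3 C=0 D=3 ZF=0 PC=3
Step 10: PC=3 exec 'SUB A, 1'. After: A=2 B=3 C=0 D=3 ZF=0 PC=4
Step 11: PC=4 exec 'JNZ 2'. After: A=2 B=3 C=0 D=3 ZF=0 PC=2
Step 12: PC=2 exec 'MOV D, 3'. After: A=2 B=3 C=0 D=3 ZF=0 PC=3
Step 13: PC=3 exec 'SUB A, 1'. After: A=1 B=3 C=0 D=3 ZF=0 PC=4
Step 14: PC=4 exec 'JNZ 2'. After: A=1 B=3 C=0 D=3 ZF=0 PC=2
Step 15: PC=2 exec 'MOV D, 3'. After: A=1 B=3 C=0 D=3 ZF=0 PC=3
Step 16: PC=3 exec 'SUB A, 1'. After: A=0 B=3 C=0 D=3 ZF=1 PC=4
Step 17: PC=4 exec 'JNZ 2'. After: A=0 B=3 C=0 D=3 ZF=1 PC=5
Step 18: PC=5 exec 'ADD A, 6'. After: A=6 B=3 C=0 D=3 ZF=0 PC=6
Step 19: PC=6 exec 'MOV D, 4'. After: A=6 B=3 C=0 D=4 ZF=0 PC=7
Step 20: PC=7 exec 'MOV B, 2'. After: A=6 B=2 C=0 D=4 ZF=0 PC=8
Step 21: PC=8 exec 'ADD A, 4'. After: A=10 B=2 C=0 D=4 ZF=0 PC=9
Step 22: PC=9 exec 'HALT'. After: A=10 B=2 C=0 D=4 ZF=0 PC=9 HALTED
Total instructions executed: 22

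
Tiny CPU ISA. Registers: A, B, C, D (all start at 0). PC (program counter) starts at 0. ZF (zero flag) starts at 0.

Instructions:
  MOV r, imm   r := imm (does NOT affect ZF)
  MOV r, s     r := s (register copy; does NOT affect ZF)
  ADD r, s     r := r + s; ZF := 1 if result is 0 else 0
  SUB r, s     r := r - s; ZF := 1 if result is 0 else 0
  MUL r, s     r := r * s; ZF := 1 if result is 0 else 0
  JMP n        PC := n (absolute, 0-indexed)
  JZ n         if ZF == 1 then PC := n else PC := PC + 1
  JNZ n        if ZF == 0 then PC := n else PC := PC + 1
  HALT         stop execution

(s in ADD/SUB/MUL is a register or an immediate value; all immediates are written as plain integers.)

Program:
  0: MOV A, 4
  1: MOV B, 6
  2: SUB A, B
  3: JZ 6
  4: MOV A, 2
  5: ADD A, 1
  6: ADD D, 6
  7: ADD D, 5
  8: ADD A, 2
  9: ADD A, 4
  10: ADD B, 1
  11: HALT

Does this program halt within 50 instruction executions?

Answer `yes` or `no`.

Step 1: PC=0 exec 'MOV A, 4'. After: A=4 B=0 C=0 D=0 ZF=0 PC=1
Step 2: PC=1 exec 'MOV B, 6'. After: A=4 B=6 C=0 D=0 ZF=0 PC=2
Step 3: PC=2 exec 'SUB A, B'. After: A=-2 B=6 C=0 D=0 ZF=0 PC=3
Step 4: PC=3 exec 'JZ 6'. After: A=-2 B=6 C=0 D=0 ZF=0 PC=4
Step 5: PC=4 exec 'MOV A, 2'. After: A=2 B=6 C=0 D=0 ZF=0 PC=5
Step 6: PC=5 exec 'ADD A, 1'. After: A=3 B=6 C=0 D=0 ZF=0 PC=6
Step 7: PC=6 exec 'ADD D, 6'. After: A=3 B=6 C=0 D=6 ZF=0 PC=7
Step 8: PC=7 exec 'ADD D, 5'. After: A=3 B=6 C=0 D=11 ZF=0 PC=8
Step 9: PC=8 exec 'ADD A, 2'. After: A=5 B=6 C=0 D=11 ZF=0 PC=9
Step 10: PC=9 exec 'ADD A, 4'. After: A=9 B=6 C=0 D=11 ZF=0 PC=10
Step 11: PC=10 exec 'ADD B, 1'. After: A=9 B=7 C=0 D=11 ZF=0 PC=11
Step 12: PC=11 exec 'HALT'. After: A=9 B=7 C=0 D=11 ZF=0 PC=11 HALTED

Answer: yes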